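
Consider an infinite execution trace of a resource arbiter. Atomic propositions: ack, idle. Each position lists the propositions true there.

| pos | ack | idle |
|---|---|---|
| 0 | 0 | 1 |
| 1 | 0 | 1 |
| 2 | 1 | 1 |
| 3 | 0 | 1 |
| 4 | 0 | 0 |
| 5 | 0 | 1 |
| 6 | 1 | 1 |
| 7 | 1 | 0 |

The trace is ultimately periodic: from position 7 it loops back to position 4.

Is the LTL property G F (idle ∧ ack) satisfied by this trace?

Yes

F (idle ∧ ack) holds at every position 0..7, and those are all positions ever visited, so G F (idle ∧ ack) holds.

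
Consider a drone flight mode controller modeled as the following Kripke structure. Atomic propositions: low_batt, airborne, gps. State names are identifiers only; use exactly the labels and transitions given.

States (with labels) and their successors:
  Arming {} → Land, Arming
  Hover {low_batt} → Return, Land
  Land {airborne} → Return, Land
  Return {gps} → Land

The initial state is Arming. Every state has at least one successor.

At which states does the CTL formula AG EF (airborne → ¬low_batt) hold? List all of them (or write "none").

States satisfying EF (airborne → ¬low_batt): {Arming, Hover, Land, Return}.
States satisfying AG EF (airborne → ¬low_batt): {Arming, Hover, Land, Return}.

{Arming, Hover, Land, Return}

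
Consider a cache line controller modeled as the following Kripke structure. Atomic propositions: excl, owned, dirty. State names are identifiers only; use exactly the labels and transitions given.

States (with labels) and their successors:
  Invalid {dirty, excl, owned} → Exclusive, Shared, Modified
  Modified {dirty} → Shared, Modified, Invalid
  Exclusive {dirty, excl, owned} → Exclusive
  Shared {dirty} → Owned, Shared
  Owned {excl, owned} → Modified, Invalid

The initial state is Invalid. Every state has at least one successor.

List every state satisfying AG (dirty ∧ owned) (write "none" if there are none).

{Exclusive}

States satisfying dirty ∧ owned: {Invalid, Exclusive}.
States satisfying AG (dirty ∧ owned): {Exclusive}.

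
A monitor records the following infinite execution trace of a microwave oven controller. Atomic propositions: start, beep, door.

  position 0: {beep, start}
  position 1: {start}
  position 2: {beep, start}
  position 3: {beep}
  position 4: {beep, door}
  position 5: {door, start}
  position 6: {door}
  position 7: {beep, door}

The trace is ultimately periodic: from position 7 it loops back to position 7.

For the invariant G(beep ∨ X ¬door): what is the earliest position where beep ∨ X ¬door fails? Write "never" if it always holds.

Check beep ∨ X ¬door at each position in order: 0 ✓, 1 ✓, 2 ✓, 3 ✓, 4 ✓.
At position 5 the labels are {door, start} and the next position 6 has {door}, so beep ∨ X ¬door is false there. This is the first violation.

5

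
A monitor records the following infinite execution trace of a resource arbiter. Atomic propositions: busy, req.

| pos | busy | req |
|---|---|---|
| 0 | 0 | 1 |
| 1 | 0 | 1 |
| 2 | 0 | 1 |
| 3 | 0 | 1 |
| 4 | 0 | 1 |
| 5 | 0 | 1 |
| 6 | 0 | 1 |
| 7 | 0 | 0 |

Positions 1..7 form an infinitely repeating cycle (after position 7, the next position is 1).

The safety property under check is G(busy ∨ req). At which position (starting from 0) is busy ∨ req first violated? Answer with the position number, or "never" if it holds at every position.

Check busy ∨ req at each position in order: 0 ✓, 1 ✓, 2 ✓, 3 ✓, 4 ✓, 5 ✓, 6 ✓.
At position 7 the labels are {}, so busy ∨ req is false there. This is the first violation.

7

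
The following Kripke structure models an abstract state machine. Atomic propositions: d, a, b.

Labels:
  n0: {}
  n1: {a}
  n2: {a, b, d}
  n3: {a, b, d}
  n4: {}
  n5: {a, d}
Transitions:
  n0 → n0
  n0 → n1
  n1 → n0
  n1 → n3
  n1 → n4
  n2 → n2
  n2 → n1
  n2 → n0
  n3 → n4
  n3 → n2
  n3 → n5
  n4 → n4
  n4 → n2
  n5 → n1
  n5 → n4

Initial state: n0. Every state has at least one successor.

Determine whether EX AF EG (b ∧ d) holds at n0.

States satisfying AF EG (b ∧ d): {n2, n3}.
States satisfying EX AF EG (b ∧ d): {n1, n2, n3, n4}.
No suitable path/successor from n0 witnesses the formula.
n0 ∉ Sat(EX AF EG (b ∧ d)).

Does not hold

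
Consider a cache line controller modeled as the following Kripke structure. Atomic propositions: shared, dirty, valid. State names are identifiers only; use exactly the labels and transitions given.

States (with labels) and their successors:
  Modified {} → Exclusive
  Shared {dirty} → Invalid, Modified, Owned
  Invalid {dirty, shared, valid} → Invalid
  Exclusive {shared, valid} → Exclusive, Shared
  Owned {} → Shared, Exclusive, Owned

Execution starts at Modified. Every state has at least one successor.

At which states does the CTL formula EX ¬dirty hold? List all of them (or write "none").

{Modified, Shared, Exclusive, Owned}

States satisfying ¬dirty: {Modified, Exclusive, Owned}.
States satisfying EX ¬dirty: {Modified, Shared, Exclusive, Owned}.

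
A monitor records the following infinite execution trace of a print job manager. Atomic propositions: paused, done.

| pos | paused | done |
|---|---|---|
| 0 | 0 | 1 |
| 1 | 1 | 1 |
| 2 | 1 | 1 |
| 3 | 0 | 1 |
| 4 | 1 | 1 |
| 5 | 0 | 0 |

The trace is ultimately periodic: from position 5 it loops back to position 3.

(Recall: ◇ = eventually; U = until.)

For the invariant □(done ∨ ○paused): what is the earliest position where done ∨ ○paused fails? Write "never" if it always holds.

5

Check done ∨ ○paused at each position in order: 0 ✓, 1 ✓, 2 ✓, 3 ✓, 4 ✓.
At position 5 the labels are {} and the next position 3 has {done}, so done ∨ ○paused is false there. This is the first violation.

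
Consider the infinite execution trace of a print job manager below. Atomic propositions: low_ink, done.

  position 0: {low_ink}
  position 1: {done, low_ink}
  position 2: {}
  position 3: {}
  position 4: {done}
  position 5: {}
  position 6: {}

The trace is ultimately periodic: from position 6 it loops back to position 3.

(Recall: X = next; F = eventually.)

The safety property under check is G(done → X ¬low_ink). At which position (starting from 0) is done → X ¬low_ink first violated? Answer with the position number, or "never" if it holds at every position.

never

done → X ¬low_ink holds at every position 0..6, and those are all the positions the trace ever visits, so the invariant G(done → X ¬low_ink) is never violated.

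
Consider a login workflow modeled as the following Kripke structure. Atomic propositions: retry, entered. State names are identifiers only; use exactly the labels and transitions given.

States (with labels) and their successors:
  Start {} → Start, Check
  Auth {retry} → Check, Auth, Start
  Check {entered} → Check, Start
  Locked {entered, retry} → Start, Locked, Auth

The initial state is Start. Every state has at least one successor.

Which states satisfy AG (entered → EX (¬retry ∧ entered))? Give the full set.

States satisfying entered → EX (¬retry ∧ entered): {Start, Auth, Check}.
States satisfying AG (entered → EX (¬retry ∧ entered)): {Start, Auth, Check}.

{Start, Auth, Check}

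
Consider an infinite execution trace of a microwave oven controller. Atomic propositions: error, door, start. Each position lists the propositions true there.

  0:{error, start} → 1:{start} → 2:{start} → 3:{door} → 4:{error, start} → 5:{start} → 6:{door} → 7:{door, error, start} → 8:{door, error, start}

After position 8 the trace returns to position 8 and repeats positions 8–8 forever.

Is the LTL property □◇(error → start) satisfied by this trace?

Yes

◇(error → start) holds at every position 0..8, and those are all positions ever visited, so □◇(error → start) holds.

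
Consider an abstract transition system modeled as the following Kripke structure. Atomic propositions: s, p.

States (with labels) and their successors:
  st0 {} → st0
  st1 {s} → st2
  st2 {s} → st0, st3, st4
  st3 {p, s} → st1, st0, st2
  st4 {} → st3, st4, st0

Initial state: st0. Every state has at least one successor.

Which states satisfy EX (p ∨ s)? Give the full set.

States satisfying p ∨ s: {st1, st2, st3}.
States satisfying EX (p ∨ s): {st1, st2, st3, st4}.

{st1, st2, st3, st4}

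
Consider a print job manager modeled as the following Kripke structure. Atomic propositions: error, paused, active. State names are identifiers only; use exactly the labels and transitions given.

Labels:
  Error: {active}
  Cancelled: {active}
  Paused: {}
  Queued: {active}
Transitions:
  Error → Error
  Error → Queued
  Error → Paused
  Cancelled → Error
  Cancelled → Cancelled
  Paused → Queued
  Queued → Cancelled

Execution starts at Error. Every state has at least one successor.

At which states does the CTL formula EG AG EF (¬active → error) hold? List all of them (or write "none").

States satisfying AG EF (¬active → error): {Error, Cancelled, Paused, Queued}.
States satisfying EG AG EF (¬active → error): {Error, Cancelled, Paused, Queued}.

{Error, Cancelled, Paused, Queued}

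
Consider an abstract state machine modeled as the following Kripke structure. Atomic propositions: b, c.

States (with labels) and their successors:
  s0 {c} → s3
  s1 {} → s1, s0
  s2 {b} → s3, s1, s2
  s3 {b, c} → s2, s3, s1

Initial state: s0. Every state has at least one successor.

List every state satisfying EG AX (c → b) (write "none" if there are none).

{s0, s2, s3}

States satisfying AX (c → b): {s0, s2, s3}.
States satisfying EG AX (c → b): {s0, s2, s3}.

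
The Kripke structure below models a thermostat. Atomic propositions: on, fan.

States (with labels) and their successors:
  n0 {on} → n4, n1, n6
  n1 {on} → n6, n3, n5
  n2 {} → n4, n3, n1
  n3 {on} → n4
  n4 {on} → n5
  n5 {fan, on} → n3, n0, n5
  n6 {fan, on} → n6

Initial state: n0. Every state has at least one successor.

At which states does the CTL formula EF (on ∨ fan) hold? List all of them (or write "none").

States satisfying on ∨ fan: {n0, n1, n3, n4, n5, n6}.
States satisfying EF (on ∨ fan): {n0, n1, n2, n3, n4, n5, n6}.

{n0, n1, n2, n3, n4, n5, n6}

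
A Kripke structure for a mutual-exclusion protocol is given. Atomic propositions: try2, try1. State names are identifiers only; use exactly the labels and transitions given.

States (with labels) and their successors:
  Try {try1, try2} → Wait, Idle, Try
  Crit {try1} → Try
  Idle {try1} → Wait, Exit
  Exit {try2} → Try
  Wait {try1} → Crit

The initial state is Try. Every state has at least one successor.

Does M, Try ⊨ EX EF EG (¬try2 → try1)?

States satisfying EF EG (¬try2 → try1): {Try, Crit, Idle, Exit, Wait}.
States satisfying EX EF EG (¬try2 → try1): {Try, Crit, Idle, Exit, Wait}.
Try ∈ Sat(EX EF EG (¬try2 → try1)).

Holds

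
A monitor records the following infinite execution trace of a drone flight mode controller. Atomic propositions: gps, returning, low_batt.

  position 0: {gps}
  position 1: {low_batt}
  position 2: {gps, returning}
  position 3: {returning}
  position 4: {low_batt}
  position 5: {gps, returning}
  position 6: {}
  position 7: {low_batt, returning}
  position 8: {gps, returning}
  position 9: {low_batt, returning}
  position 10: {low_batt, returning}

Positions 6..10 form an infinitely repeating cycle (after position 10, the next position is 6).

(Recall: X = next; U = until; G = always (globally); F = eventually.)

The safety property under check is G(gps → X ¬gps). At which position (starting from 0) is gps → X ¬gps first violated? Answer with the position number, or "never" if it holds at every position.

never

gps → X ¬gps holds at every position 0..10, and those are all the positions the trace ever visits, so the invariant G(gps → X ¬gps) is never violated.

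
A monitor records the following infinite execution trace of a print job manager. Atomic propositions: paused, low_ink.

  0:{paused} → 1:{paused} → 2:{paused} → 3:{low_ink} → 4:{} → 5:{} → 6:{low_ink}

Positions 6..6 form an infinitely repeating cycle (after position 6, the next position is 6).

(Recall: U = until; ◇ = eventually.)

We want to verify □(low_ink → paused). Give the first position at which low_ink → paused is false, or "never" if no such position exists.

Check low_ink → paused at each position in order: 0 ✓, 1 ✓, 2 ✓.
At position 3 the labels are {low_ink}, so low_ink → paused is false there. This is the first violation.

3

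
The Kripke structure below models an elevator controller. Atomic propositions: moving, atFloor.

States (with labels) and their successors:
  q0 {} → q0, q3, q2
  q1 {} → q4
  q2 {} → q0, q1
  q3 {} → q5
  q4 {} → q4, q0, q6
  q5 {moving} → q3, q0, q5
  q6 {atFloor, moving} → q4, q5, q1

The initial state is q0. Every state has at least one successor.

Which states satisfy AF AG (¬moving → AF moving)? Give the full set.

none

States satisfying AG (¬moving → AF moving): ∅.
States satisfying AF AG (¬moving → AF moving): ∅.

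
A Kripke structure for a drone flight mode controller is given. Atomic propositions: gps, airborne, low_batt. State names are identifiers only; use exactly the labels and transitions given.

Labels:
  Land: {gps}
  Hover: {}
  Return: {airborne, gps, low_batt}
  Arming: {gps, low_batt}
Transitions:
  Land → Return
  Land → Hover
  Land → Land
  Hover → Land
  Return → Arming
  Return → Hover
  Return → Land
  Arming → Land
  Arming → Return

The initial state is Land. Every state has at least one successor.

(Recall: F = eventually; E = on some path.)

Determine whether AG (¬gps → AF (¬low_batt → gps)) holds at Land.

Satisfied

States satisfying ¬gps → AF (¬low_batt → gps): {Land, Hover, Return, Arming}.
States satisfying AG (¬gps → AF (¬low_batt → gps)): {Land, Hover, Return, Arming}.
Every state reachable from Land satisfies ¬gps → AF (¬low_batt → gps).
Land ∈ Sat(AG (¬gps → AF (¬low_batt → gps))).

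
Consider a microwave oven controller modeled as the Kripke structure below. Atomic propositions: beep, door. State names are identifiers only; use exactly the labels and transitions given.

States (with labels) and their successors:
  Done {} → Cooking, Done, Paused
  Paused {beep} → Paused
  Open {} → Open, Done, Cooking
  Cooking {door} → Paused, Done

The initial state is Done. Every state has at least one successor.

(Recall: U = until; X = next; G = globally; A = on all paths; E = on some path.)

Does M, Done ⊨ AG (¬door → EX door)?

Does not hold

States satisfying ¬door → EX door: {Done, Open, Cooking}.
States satisfying AG (¬door → EX door): ∅.
Paused is reachable from Done and violates ¬door → EX door, so AG fails at Done.
Done ∉ Sat(AG (¬door → EX door)).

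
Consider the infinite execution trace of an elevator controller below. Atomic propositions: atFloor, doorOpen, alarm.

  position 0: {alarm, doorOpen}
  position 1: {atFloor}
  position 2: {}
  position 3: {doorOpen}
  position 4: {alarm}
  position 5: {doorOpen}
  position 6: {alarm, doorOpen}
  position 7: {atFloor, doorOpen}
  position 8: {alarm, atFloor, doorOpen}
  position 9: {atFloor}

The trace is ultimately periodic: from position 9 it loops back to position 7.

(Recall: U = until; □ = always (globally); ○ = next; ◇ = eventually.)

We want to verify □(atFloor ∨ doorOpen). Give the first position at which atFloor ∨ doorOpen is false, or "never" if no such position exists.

Check atFloor ∨ doorOpen at each position in order: 0 ✓, 1 ✓.
At position 2 the labels are {}, so atFloor ∨ doorOpen is false there. This is the first violation.

2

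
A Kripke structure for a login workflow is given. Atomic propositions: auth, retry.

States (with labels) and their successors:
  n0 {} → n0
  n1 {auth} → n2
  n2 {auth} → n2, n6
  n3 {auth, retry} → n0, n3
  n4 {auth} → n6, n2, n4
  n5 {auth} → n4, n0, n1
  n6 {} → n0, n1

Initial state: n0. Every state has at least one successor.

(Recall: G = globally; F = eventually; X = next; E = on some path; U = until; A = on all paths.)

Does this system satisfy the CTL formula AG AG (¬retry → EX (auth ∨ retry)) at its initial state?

Does not hold

States satisfying AG (¬retry → EX (auth ∨ retry)): ∅.
States satisfying AG AG (¬retry → EX (auth ∨ retry)): ∅.
n0 is reachable from n0 and violates AG (¬retry → EX (auth ∨ retry)), so AG fails at n0.
n0 ∉ Sat(AG AG (¬retry → EX (auth ∨ retry))).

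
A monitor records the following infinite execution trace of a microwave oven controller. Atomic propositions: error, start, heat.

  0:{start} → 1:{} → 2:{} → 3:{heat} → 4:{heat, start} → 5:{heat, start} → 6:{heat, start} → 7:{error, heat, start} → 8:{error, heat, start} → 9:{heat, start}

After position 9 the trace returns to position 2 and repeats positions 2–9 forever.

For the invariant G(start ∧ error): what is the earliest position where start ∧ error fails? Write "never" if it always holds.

At position 0 the labels are {start}, so start ∧ error is false there. This is the first violation.

0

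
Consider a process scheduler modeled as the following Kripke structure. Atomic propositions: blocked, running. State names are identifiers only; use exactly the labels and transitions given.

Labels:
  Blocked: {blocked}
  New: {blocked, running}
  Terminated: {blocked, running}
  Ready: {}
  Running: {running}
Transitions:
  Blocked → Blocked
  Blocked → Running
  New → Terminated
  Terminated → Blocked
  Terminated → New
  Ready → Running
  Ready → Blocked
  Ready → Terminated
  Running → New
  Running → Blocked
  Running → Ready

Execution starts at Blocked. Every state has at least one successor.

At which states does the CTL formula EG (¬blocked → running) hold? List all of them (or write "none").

States satisfying ¬blocked → running: {Blocked, New, Terminated, Running}.
States satisfying EG (¬blocked → running): {Blocked, New, Terminated, Running}.

{Blocked, New, Terminated, Running}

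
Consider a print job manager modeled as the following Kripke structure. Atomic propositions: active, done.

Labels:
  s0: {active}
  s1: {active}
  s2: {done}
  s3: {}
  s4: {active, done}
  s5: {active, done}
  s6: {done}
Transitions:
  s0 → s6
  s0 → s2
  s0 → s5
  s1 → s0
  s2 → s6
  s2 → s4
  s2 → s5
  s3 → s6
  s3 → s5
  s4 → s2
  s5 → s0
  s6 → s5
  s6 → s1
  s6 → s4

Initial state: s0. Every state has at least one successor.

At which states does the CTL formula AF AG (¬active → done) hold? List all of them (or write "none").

States satisfying AG (¬active → done): {s0, s1, s2, s4, s5, s6}.
States satisfying AF AG (¬active → done): {s0, s1, s2, s3, s4, s5, s6}.

{s0, s1, s2, s3, s4, s5, s6}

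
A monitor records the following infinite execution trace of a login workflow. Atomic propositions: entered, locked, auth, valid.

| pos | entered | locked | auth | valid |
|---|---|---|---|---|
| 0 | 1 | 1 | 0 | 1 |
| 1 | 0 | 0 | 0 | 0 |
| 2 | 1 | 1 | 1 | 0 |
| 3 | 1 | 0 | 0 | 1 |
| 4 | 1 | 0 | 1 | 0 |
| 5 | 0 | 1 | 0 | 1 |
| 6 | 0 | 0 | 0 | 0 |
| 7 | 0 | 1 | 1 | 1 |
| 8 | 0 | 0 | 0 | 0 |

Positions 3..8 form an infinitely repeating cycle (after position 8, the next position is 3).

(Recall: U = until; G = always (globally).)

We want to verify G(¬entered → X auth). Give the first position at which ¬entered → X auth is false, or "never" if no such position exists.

Check ¬entered → X auth at each position in order: 0 ✓, 1 ✓, 2 ✓, 3 ✓, 4 ✓.
At position 5 the labels are {locked, valid} and the next position 6 has {}, so ¬entered → X auth is false there. This is the first violation.

5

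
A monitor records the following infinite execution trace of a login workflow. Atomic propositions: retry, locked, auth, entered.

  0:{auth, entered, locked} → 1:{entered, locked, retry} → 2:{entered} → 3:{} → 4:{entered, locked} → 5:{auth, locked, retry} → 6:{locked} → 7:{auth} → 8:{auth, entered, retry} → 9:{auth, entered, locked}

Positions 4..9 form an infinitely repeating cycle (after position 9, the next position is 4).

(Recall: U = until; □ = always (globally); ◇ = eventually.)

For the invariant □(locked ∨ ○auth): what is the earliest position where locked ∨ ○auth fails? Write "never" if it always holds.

2

Check locked ∨ ○auth at each position in order: 0 ✓, 1 ✓.
At position 2 the labels are {entered} and the next position 3 has {}, so locked ∨ ○auth is false there. This is the first violation.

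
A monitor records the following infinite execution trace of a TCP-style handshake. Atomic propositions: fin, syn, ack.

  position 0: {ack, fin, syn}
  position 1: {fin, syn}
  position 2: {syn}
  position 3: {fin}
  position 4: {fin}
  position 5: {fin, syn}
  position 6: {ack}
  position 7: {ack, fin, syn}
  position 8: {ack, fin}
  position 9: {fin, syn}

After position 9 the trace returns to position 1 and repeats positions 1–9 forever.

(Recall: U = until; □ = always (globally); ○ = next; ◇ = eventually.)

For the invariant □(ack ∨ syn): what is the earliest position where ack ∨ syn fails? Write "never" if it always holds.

3

Check ack ∨ syn at each position in order: 0 ✓, 1 ✓, 2 ✓.
At position 3 the labels are {fin}, so ack ∨ syn is false there. This is the first violation.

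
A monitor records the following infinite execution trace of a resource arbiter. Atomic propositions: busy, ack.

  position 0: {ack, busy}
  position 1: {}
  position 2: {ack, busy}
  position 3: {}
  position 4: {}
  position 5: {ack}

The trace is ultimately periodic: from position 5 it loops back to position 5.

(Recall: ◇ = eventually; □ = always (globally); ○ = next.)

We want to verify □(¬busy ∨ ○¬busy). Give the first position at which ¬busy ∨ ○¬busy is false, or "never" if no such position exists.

never

¬busy ∨ ○¬busy holds at every position 0..5, and those are all the positions the trace ever visits, so the invariant □(¬busy ∨ ○¬busy) is never violated.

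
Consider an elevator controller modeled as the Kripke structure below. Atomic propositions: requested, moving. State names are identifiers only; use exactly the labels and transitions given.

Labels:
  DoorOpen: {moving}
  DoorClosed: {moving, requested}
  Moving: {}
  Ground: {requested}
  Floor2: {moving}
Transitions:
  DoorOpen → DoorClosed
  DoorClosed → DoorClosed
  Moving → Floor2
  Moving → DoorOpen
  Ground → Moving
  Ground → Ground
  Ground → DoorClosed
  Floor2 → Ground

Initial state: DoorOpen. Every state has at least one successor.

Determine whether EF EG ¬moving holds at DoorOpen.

States satisfying EG ¬moving: {Ground}.
States satisfying EF EG ¬moving: {Moving, Ground, Floor2}.
No suitable path/successor from DoorOpen witnesses the formula.
DoorOpen ∉ Sat(EF EG ¬moving).

No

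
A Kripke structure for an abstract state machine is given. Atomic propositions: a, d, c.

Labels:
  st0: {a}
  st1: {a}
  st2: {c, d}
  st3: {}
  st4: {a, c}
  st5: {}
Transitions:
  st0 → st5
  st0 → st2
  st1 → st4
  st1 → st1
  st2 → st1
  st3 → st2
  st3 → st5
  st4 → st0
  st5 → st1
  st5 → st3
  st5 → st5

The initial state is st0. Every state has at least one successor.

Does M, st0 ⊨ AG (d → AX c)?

No

States satisfying d → AX c: {st0, st1, st3, st4, st5}.
States satisfying AG (d → AX c): ∅.
st2 is reachable from st0 and violates d → AX c, so AG fails at st0.
st0 ∉ Sat(AG (d → AX c)).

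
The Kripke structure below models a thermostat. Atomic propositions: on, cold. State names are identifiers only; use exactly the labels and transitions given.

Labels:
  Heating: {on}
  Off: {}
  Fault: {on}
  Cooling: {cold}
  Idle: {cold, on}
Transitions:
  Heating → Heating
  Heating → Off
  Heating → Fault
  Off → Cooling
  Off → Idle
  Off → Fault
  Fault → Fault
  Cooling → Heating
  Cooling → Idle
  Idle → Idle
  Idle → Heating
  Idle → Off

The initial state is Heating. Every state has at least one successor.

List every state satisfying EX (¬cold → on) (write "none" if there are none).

{Heating, Off, Fault, Cooling, Idle}

States satisfying ¬cold → on: {Heating, Fault, Cooling, Idle}.
States satisfying EX (¬cold → on): {Heating, Off, Fault, Cooling, Idle}.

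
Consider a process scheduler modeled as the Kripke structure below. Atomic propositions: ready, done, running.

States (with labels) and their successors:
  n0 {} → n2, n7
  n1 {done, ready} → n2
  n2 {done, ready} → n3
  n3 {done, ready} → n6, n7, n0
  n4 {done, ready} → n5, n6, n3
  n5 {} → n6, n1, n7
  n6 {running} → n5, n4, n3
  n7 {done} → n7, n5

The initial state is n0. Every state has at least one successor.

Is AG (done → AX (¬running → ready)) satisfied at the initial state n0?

States satisfying done → AX (¬running → ready): {n0, n1, n2, n5, n6}.
States satisfying AG (done → AX (¬running → ready)): ∅.
n3 is reachable from n0 and violates done → AX (¬running → ready), so AG fails at n0.
n0 ∉ Sat(AG (done → AX (¬running → ready))).

No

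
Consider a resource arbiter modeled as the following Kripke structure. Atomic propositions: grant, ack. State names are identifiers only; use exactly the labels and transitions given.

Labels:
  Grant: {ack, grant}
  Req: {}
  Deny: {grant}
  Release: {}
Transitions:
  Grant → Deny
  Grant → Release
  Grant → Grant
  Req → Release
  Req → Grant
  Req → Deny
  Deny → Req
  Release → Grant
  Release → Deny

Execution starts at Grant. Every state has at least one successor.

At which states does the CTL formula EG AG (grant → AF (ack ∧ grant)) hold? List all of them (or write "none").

States satisfying AG (grant → AF (ack ∧ grant)): ∅.
States satisfying EG AG (grant → AF (ack ∧ grant)): ∅.

none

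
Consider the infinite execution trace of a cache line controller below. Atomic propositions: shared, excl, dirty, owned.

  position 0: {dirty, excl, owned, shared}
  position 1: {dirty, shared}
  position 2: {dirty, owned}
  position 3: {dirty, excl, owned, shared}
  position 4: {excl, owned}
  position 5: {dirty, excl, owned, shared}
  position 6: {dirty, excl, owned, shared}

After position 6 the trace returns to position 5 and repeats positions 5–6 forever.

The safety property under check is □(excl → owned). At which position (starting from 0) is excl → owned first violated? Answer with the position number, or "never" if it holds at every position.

never

excl → owned holds at every position 0..6, and those are all the positions the trace ever visits, so the invariant □(excl → owned) is never violated.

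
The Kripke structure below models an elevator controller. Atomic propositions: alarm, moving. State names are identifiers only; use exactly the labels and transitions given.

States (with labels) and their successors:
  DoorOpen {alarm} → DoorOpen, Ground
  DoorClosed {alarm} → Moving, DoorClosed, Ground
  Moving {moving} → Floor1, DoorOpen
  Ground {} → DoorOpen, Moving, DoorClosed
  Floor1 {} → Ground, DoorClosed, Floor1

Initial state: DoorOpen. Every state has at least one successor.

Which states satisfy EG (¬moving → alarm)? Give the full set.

States satisfying ¬moving → alarm: {DoorOpen, DoorClosed, Moving}.
States satisfying EG (¬moving → alarm): {DoorOpen, DoorClosed, Moving}.

{DoorOpen, DoorClosed, Moving}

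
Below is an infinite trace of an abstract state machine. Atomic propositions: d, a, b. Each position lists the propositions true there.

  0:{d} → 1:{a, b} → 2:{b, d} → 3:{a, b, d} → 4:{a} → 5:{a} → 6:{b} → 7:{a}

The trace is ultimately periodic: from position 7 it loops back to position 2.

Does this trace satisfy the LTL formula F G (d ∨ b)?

Does not hold

G (d ∨ b) is false at every position 0..7, so it never becomes true and F G (d ∨ b) fails.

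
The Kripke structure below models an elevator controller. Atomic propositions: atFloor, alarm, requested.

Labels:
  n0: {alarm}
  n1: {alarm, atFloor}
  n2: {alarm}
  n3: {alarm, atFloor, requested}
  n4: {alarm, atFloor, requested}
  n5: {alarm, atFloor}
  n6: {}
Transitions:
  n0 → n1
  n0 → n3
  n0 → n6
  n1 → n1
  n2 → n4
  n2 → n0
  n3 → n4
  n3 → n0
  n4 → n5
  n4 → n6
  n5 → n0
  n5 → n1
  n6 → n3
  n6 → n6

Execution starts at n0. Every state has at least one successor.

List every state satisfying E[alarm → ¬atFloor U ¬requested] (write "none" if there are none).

States satisfying alarm → ¬atFloor: {n0, n2, n6}.
States satisfying ¬requested: {n0, n1, n2, n5, n6}.
States satisfying E[alarm → ¬atFloor U ¬requested]: {n0, n1, n2, n5, n6}.

{n0, n1, n2, n5, n6}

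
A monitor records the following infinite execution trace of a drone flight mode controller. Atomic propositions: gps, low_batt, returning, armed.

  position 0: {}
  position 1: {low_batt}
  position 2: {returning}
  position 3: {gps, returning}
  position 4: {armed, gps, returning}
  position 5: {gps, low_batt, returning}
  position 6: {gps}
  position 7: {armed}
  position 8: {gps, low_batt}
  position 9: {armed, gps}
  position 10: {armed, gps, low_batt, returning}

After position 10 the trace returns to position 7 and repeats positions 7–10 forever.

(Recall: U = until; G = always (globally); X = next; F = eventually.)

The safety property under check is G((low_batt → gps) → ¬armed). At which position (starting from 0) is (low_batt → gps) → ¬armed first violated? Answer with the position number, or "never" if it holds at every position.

4

Check (low_batt → gps) → ¬armed at each position in order: 0 ✓, 1 ✓, 2 ✓, 3 ✓.
At position 4 the labels are {armed, gps, returning}, so (low_batt → gps) → ¬armed is false there. This is the first violation.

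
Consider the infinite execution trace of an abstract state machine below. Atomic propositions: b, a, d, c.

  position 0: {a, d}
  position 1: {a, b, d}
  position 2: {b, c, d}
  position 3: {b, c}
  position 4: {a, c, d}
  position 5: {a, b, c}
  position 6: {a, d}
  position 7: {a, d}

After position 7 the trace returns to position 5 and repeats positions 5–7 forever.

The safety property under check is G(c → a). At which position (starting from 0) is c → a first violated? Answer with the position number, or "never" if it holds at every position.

Check c → a at each position in order: 0 ✓, 1 ✓.
At position 2 the labels are {b, c, d}, so c → a is false there. This is the first violation.

2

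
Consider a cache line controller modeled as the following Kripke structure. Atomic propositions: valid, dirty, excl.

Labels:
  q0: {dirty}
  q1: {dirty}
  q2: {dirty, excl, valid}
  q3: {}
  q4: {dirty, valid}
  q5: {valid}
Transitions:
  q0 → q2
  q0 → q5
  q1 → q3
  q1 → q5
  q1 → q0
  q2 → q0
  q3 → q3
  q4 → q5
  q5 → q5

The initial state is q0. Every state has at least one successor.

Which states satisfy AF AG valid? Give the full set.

{q4, q5}

States satisfying AG valid: {q4, q5}.
States satisfying AF AG valid: {q4, q5}.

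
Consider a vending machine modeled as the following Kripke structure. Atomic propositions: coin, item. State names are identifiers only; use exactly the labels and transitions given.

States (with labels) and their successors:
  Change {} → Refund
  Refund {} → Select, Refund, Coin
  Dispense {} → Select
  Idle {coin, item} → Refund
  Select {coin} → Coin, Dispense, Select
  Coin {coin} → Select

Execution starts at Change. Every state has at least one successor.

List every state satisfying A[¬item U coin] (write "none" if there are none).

{Dispense, Idle, Select, Coin}

States satisfying ¬item: {Change, Refund, Dispense, Select, Coin}.
States satisfying coin: {Idle, Select, Coin}.
States satisfying A[¬item U coin]: {Dispense, Idle, Select, Coin}.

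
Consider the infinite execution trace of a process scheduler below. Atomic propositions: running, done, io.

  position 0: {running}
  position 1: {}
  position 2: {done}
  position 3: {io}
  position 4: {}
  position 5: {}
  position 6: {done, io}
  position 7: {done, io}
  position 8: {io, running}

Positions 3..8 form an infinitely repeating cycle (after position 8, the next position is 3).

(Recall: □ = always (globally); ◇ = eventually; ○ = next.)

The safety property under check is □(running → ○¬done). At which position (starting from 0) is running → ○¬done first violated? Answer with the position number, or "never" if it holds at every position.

never

running → ○¬done holds at every position 0..8, and those are all the positions the trace ever visits, so the invariant □(running → ○¬done) is never violated.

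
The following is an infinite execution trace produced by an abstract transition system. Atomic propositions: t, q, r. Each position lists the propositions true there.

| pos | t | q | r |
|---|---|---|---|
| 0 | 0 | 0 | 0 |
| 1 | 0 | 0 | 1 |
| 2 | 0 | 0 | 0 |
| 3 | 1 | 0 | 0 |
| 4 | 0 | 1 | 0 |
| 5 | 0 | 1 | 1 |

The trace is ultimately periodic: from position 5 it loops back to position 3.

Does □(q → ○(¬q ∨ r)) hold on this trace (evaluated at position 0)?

q → ○(¬q ∨ r) holds at every position 0..5, and those are all positions ever visited, so □(q → ○(¬q ∨ r)) holds.
Positions where q holds: 4, 5.
Check ○(¬q ∨ r) at each: 4→ok, 5→ok.

Satisfied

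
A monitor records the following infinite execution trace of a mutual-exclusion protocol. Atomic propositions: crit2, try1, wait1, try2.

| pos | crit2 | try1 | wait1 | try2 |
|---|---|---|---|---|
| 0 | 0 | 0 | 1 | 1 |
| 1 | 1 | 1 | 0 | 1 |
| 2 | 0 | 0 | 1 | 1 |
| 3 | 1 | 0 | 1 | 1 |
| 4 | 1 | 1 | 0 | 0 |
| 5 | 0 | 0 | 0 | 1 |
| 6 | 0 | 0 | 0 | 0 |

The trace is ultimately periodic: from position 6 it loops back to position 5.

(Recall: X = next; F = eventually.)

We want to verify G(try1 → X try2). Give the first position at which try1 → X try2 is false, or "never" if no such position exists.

try1 → X try2 holds at every position 0..6, and those are all the positions the trace ever visits, so the invariant G(try1 → X try2) is never violated.

never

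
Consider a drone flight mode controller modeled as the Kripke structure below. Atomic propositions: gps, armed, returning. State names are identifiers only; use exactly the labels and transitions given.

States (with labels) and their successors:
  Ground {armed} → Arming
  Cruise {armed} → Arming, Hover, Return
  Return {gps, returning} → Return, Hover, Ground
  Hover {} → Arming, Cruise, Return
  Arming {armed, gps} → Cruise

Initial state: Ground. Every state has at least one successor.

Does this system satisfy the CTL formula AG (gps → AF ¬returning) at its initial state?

States satisfying gps → AF ¬returning: {Ground, Cruise, Hover, Arming}.
States satisfying AG (gps → AF ¬returning): ∅.
Return is reachable from Ground and violates gps → AF ¬returning, so AG fails at Ground.
Ground ∉ Sat(AG (gps → AF ¬returning)).

Violated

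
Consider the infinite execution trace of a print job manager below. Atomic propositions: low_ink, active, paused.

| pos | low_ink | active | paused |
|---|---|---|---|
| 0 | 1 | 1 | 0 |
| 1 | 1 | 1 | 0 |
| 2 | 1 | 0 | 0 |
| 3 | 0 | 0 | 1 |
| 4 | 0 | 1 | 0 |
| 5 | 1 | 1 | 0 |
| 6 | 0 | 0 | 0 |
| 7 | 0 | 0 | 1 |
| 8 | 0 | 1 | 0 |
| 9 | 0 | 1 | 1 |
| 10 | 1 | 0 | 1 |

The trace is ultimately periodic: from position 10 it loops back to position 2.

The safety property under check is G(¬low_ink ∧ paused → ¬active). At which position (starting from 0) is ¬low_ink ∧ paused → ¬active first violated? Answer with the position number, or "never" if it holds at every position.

9

Check ¬low_ink ∧ paused → ¬active at each position in order: 0 ✓, 1 ✓, 2 ✓, 3 ✓, 4 ✓, 5 ✓, 6 ✓, 7 ✓, 8 ✓.
At position 9 the labels are {active, paused}, so ¬low_ink ∧ paused → ¬active is false there. This is the first violation.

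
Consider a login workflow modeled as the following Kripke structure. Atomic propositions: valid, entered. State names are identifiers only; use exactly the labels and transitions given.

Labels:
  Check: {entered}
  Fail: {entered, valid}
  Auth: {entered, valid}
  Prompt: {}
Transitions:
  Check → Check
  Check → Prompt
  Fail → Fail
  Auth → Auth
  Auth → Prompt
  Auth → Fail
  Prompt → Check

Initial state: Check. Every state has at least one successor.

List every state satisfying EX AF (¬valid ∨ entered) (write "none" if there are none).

States satisfying AF (¬valid ∨ entered): {Check, Fail, Auth, Prompt}.
States satisfying EX AF (¬valid ∨ entered): {Check, Fail, Auth, Prompt}.

{Check, Fail, Auth, Prompt}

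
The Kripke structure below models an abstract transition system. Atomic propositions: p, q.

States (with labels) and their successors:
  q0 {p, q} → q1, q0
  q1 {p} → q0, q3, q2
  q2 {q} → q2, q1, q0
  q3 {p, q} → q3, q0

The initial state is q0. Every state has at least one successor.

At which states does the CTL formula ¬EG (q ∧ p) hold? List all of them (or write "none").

States satisfying q ∧ p: {q0, q3}.
States satisfying EG (q ∧ p): {q0, q3}.
States satisfying ¬EG (q ∧ p): {q1, q2}.

{q1, q2}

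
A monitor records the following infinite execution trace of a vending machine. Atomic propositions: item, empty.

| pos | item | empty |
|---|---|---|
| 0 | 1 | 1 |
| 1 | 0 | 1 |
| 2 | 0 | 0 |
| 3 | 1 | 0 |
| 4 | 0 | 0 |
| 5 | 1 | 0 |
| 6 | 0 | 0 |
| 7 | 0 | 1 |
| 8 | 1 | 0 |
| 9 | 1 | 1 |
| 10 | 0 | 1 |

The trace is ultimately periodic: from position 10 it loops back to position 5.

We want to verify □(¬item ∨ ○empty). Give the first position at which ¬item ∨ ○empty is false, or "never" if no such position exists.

Check ¬item ∨ ○empty at each position in order: 0 ✓, 1 ✓, 2 ✓.
At position 3 the labels are {item} and the next position 4 has {}, so ¬item ∨ ○empty is false there. This is the first violation.

3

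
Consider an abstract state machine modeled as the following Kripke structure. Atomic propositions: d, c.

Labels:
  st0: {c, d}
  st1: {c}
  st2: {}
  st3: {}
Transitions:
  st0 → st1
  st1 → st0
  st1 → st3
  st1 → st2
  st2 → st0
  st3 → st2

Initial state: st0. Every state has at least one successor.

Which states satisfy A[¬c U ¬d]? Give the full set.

States satisfying ¬c: {st2, st3}.
States satisfying ¬d: {st1, st2, st3}.
States satisfying A[¬c U ¬d]: {st1, st2, st3}.

{st1, st2, st3}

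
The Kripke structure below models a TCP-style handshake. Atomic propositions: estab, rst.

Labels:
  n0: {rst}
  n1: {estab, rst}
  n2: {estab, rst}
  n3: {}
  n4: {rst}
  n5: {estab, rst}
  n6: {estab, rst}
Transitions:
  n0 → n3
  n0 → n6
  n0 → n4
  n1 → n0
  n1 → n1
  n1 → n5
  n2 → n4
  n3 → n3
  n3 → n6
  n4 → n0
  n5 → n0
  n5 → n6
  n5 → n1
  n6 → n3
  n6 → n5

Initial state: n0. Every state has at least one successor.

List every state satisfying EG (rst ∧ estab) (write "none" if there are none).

{n1, n5, n6}

States satisfying rst ∧ estab: {n1, n2, n5, n6}.
States satisfying EG (rst ∧ estab): {n1, n5, n6}.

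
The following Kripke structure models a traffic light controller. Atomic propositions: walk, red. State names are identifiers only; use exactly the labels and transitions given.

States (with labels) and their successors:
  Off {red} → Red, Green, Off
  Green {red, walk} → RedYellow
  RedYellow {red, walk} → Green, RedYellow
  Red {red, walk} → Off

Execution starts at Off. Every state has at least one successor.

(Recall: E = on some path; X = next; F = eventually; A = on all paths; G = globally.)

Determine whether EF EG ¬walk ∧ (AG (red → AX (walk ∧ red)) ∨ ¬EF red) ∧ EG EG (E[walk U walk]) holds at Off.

Violated

States satisfying EG ¬walk: {Off}.
States satisfying EF EG ¬walk: {Off, Red}.
States satisfying red → AX (walk ∧ red): {Green, RedYellow}.
States satisfying AG (red → AX (walk ∧ red)): {Green, RedYellow}.
States satisfying red: {Off, Green, RedYellow, Red}.
States satisfying EF red: {Off, Green, RedYellow, Red}.
States satisfying ¬EF red: ∅.
States satisfying AG (red → AX (walk ∧ red)) ∨ ¬EF red: {Green, RedYellow}.
States satisfying EG (E[walk U walk]): {Green, RedYellow}.
States satisfying EG EG (E[walk U walk]): {Green, RedYellow}.
States satisfying EF EG ¬walk ∧ (AG (red → AX (walk ∧ red)) ∨ ¬EF red) ∧ EG EG (E[walk U walk]): ∅.
Off ∉ Sat(EF EG ¬walk ∧ (AG (red → AX (walk ∧ red)) ∨ ¬EF red) ∧ EG EG (E[walk U walk])).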